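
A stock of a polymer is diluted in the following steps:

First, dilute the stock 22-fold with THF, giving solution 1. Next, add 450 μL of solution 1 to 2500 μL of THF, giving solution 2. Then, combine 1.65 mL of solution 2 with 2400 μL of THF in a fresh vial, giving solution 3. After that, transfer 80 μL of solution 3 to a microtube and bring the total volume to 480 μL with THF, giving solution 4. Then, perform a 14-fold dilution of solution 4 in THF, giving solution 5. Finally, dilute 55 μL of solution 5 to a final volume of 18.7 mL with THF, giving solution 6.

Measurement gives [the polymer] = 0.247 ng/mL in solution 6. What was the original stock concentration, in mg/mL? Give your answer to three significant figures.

Step 1: 22-fold → factor 22
Step 2: 450 μL + 2500 μL = 2950 μL total → factor 2950/450 = 6.5556
Step 3: 1.65 mL + 2400 μL = 4.05 mL total → factor 4.05/1.65 = 2.4545
Step 4: 80 μL brought to 480 μL → factor 480/80 = 6
Step 5: 14-fold → factor 14
Step 6: 55 μL brought to 18.7 mL → factor 18700/55 = 340
Overall dilution factor = 22 × 6.5556 × 2.4545 × 6 × 14 × 340 = 1.011 × 10^7
Stock = 0.247 ng/mL × 1.011 × 10^7 = 2.497 × 10^6 ng/mL = 2.50 mg/mL

2.50 mg/mL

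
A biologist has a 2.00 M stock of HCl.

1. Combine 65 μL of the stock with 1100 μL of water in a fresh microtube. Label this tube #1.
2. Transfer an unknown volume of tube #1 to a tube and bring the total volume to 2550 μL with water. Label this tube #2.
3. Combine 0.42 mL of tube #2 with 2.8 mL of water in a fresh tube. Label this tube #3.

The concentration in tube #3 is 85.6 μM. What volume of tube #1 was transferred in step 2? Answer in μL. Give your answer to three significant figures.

Step 1: 65 μL + 1100 μL = 1165 μL total → factor 1165/65 = 17.923
Step 2: v brought to 2550 μL → factor = 2550 μL/v
Step 3: 0.42 mL + 2.8 mL = 3.22 mL total → factor 3.22/0.42 = 7.6667
Product of known-step factors = 137.41
Overall factor = 2.00 M / (85.6 μM) = 23364
Step-2 factor = 23364 / 137.41 = 170.03
v = 2550 μL / 170.03 = 15.0 μL

15.0 μL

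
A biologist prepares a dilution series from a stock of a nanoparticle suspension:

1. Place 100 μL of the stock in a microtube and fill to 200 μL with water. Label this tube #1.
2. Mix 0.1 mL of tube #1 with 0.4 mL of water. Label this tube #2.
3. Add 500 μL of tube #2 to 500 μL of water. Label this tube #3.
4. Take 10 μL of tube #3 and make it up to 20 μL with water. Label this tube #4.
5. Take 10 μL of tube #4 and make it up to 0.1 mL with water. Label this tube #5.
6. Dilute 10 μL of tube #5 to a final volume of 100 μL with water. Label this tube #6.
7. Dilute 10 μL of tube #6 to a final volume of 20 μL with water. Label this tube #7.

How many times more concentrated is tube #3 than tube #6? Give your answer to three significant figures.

Step 1: 100 μL brought to 200 μL → factor 200/100 = 2
Step 2: 0.1 mL + 0.4 mL = 0.5 mL total → factor 0.5/0.1 = 5
Step 3: 500 μL + 500 μL = 1000 μL total → factor 1000/500 = 2
Step 4: 10 μL brought to 20 μL → factor 20/10 = 2
Step 5: 10 μL brought to 0.1 mL → factor 100/10 = 10
Step 6: 10 μL brought to 100 μL → factor 100/10 = 10
Dilution factor to tube #3 = 20; to tube #6 = 4000
[tube #3]/[tube #6] = (factor to tube #6)/(factor to tube #3) = 4000/20 = 200

200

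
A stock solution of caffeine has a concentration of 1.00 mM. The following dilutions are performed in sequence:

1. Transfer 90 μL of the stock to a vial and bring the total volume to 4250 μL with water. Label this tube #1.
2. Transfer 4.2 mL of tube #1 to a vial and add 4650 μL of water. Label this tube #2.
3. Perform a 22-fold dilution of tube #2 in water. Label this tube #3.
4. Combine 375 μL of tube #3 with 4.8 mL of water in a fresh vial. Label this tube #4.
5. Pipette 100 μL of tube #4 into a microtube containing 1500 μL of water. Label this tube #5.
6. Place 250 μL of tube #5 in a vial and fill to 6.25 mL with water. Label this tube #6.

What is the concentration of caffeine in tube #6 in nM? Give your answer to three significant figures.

0.0828 nM

Step 1: 90 μL brought to 4250 μL → factor 4250/90 = 47.222
Step 2: 4.2 mL + 4650 μL = 8.85 mL total → factor 8.85/4.2 = 2.1071
Step 3: 22-fold → factor 22
Step 4: 375 μL + 4.8 mL = 5175 μL total → factor 5175/375 = 13.8
Step 5: 100 μL + 1500 μL = 1600 μL total → factor 1600/100 = 16
Step 6: 250 μL brought to 6.25 mL → factor 6250/250 = 25
Overall dilution factor = 47.222 × 2.1071 × 22 × 13.8 × 16 × 25 = 1.2084 × 10^7
Final = 1.00 mM / 1.2084 × 10^7 = 8.276 × 10^-8 mM = 0.0828 nM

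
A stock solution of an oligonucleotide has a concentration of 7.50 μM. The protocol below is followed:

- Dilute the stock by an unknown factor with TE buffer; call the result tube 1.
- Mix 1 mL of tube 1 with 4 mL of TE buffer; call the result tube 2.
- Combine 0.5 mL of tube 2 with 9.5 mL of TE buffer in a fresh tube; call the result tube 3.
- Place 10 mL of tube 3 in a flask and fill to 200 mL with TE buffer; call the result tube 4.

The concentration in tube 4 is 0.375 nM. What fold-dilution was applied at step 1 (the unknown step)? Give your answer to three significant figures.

Step 1: unknown factor x
Step 2: 1 mL + 4 mL = 5 mL total → factor 5/1 = 5
Step 3: 0.5 mL + 9.5 mL = 10 mL total → factor 10/0.5 = 20
Step 4: 10 mL brought to 200 mL → factor 200/10 = 20
Product of known-step factors = 2000
Overall factor = 7.50 μM / (0.375 nM) = 20000
x = 20000 / 2000 = 10.0

10.0-fold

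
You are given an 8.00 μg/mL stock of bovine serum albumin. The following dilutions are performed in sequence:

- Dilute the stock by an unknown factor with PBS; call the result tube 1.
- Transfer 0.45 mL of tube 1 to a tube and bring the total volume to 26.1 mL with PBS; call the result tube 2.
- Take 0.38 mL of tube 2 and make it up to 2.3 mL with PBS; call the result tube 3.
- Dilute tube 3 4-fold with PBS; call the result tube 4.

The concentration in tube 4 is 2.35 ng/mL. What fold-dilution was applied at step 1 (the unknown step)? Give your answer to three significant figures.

Step 1: unknown factor x
Step 2: 0.45 mL brought to 26.1 mL → factor 26.1/0.45 = 58
Step 3: 0.38 mL brought to 2.3 mL → factor 2.3/0.38 = 6.0526
Step 4: 4-fold → factor 4
Product of known-step factors = 1404.2
Overall factor = 8.00 μg/mL / (2.35 ng/mL) = 3404.3
x = 3404.3 / 1404.2 = 2.42

2.42-fold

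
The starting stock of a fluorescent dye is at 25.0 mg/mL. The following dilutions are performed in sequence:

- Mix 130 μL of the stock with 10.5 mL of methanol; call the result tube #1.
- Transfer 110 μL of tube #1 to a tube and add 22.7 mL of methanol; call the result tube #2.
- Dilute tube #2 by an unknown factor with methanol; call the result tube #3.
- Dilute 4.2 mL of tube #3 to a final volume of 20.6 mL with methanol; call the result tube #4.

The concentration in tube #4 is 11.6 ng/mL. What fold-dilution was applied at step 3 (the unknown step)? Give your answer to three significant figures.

25.9-fold

Step 1: 130 μL + 10.5 mL = 10630 μL total → factor 10630/130 = 81.769
Step 2: 110 μL + 22.7 mL = 22810 μL total → factor 22810/110 = 207.36
Step 3: unknown factor x
Step 4: 4.2 mL brought to 20.6 mL → factor 20.6/4.2 = 4.9048
Product of known-step factors = 83165
Overall factor = 25.0 mg/mL / (11.6 ng/mL) = 2.1552 × 10^6
x = 2.1552 × 10^6 / 83165 = 25.9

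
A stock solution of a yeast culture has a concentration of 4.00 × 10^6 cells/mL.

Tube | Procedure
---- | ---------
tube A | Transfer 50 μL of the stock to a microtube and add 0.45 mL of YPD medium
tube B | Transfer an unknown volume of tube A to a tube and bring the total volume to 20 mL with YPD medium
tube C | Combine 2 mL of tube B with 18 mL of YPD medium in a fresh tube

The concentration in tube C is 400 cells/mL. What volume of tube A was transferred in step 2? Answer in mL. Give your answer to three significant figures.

Step 1: 50 μL + 0.45 mL = 500 μL total → factor 500/50 = 10
Step 2: v brought to 20 mL → factor = 20 mL/v
Step 3: 2 mL + 18 mL = 20 mL total → factor 20/2 = 10
Product of known-step factors = 100
Overall factor = 4.00 × 10^6 cells/mL / (400 cells/mL) = 10000
Step-2 factor = 10000 / 100 = 100
v = 20 mL / 100 = 0.200 mL

0.200 mL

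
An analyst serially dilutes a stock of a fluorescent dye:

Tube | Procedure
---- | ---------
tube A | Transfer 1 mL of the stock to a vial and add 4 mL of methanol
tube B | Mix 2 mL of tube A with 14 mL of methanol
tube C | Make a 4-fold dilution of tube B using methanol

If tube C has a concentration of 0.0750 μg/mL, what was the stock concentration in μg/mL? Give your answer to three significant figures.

Step 1: 1 mL + 4 mL = 5 mL total → factor 5/1 = 5
Step 2: 2 mL + 14 mL = 16 mL total → factor 16/2 = 8
Step 3: 4-fold → factor 4
Overall dilution factor = 5 × 8 × 4 = 160
Stock = 0.0750 μg/mL × 160 = 12.0 μg/mL

12.0 μg/mL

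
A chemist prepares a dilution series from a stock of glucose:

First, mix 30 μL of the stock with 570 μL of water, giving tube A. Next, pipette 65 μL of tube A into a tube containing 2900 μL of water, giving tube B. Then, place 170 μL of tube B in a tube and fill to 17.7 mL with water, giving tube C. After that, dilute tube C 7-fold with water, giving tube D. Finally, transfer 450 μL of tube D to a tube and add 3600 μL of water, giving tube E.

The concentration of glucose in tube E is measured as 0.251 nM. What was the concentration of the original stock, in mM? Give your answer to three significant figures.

Step 1: 30 μL + 570 μL = 600 μL total → factor 600/30 = 20
Step 2: 65 μL + 2900 μL = 2965 μL total → factor 2965/65 = 45.615
Step 3: 170 μL brought to 17.7 mL → factor 17700/170 = 104.12
Step 4: 7-fold → factor 7
Step 5: 450 μL + 3600 μL = 4050 μL total → factor 4050/450 = 9
Overall dilution factor = 20 × 45.615 × 104.12 × 7 × 9 = 5.9842 × 10^6
Stock = 0.251 nM × 5.9842 × 10^6 = 1.502 × 10^6 nM = 1.50 mM

1.50 mM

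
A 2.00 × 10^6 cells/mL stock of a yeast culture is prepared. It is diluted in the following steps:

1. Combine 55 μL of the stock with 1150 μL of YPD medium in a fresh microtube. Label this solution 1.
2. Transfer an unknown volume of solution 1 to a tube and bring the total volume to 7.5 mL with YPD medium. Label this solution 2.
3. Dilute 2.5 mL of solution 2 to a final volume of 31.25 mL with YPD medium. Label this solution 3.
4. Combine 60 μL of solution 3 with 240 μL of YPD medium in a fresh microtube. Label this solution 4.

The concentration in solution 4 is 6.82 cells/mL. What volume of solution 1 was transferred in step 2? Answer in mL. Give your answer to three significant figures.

0.0350 mL

Step 1: 55 μL + 1150 μL = 1205 μL total → factor 1205/55 = 21.909
Step 2: v brought to 7.5 mL → factor = 7.5 mL/v
Step 3: 2.5 mL brought to 31.25 mL → factor 31.25/2.5 = 12.5
Step 4: 60 μL + 240 μL = 300 μL total → factor 300/60 = 5
Product of known-step factors = 1369.3
Overall factor = 2.00 × 10^6 cells/mL / (6.82 cells/mL) = 2.9326 × 10^5
Step-2 factor = 2.9326 × 10^5 / 1369.3 = 214.16
v = 7.5 mL / 214.16 = 0.0350 mL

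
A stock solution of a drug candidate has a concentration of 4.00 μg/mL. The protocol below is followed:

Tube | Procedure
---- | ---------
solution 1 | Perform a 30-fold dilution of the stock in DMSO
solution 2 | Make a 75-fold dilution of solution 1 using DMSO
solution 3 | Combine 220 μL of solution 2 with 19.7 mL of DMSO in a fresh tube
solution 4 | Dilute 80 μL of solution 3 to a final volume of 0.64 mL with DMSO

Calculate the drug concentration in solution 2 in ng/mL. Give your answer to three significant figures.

Step 1: 30-fold → factor 30
Step 2: 75-fold → factor 75
Dilution factor through solution 2 = 30 × 75 = 2250
[solution 2] = 4.00 μg/mL / 2250 = 0.001778 μg/mL = 1.78 ng/mL

1.78 ng/mL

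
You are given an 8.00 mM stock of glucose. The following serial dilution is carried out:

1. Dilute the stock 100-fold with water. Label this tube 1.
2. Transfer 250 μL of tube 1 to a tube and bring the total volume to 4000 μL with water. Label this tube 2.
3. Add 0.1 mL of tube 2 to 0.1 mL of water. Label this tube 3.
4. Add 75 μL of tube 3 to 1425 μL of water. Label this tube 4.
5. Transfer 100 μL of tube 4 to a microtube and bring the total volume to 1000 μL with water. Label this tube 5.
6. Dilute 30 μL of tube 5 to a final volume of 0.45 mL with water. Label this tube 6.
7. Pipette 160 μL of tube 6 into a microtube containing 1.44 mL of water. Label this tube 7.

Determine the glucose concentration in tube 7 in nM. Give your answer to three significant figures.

0.0833 nM

Step 1: 100-fold → factor 100
Step 2: 250 μL brought to 4000 μL → factor 4000/250 = 16
Step 3: 0.1 mL + 0.1 mL = 0.2 mL total → factor 0.2/0.1 = 2
Step 4: 75 μL + 1425 μL = 1500 μL total → factor 1500/75 = 20
Step 5: 100 μL brought to 1000 μL → factor 1000/100 = 10
Step 6: 30 μL brought to 0.45 mL → factor 450/30 = 15
Step 7: 160 μL + 1.44 mL = 1600 μL total → factor 1600/160 = 10
Overall dilution factor = 100 × 16 × 2 × 20 × 10 × 15 × 10 = 9.6 × 10^7
Final = 8.00 mM / 9.6 × 10^7 = 8.333 × 10^-8 mM = 0.0833 nM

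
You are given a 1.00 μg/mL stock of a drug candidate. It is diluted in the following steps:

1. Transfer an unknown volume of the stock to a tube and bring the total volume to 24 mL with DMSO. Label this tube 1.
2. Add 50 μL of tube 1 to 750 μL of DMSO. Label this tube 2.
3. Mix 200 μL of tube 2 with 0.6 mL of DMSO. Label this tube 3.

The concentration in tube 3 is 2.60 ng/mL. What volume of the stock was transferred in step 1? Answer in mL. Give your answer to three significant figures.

3.99 mL

Step 1: v brought to 24 mL → factor = 24 mL/v
Step 2: 50 μL + 750 μL = 800 μL total → factor 800/50 = 16
Step 3: 200 μL + 0.6 mL = 800 μL total → factor 800/200 = 4
Product of known-step factors = 64
Overall factor = 1.00 μg/mL / (2.60 ng/mL) = 384.62
Step-1 factor = 384.62 / 64 = 6.0096
v = 24 mL / 6.0096 = 3.99 mL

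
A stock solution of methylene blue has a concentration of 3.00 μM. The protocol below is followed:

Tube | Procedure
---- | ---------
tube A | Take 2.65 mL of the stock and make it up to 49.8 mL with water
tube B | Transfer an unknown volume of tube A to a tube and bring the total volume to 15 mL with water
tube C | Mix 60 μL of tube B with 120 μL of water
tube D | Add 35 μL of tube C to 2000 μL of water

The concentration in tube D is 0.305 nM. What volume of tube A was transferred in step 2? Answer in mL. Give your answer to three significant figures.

Step 1: 2.65 mL brought to 49.8 mL → factor 49.8/2.65 = 18.792
Step 2: v brought to 15 mL → factor = 15 mL/v
Step 3: 60 μL + 120 μL = 180 μL total → factor 180/60 = 3
Step 4: 35 μL + 2000 μL = 2035 μL total → factor 2035/35 = 58.143
Product of known-step factors = 3277.9
Overall factor = 3.00 μM / (0.305 nM) = 9836.1
Step-2 factor = 9836.1 / 3277.9 = 3.0007
v = 15 mL / 3.0007 = 5.00 mL

5.00 mL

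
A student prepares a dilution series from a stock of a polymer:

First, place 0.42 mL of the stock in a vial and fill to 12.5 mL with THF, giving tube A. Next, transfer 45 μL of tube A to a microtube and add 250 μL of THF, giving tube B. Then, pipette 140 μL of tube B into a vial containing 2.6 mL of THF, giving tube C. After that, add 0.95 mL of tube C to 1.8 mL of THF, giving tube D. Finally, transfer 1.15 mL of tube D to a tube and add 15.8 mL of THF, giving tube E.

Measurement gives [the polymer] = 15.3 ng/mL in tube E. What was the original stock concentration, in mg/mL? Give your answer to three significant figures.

2.49 mg/mL

Step 1: 0.42 mL brought to 12.5 mL → factor 12.5/0.42 = 29.762
Step 2: 45 μL + 250 μL = 295 μL total → factor 295/45 = 6.5556
Step 3: 140 μL + 2.6 mL = 2740 μL total → factor 2740/140 = 19.571
Step 4: 0.95 mL + 1.8 mL = 2.75 mL total → factor 2.75/0.95 = 2.8947
Step 5: 1.15 mL + 15.8 mL = 16.95 mL total → factor 16.95/1.15 = 14.739
Overall dilution factor = 29.762 × 6.5556 × 19.571 × 2.8947 × 14.739 = 1.6292 × 10^5
Stock = 15.3 ng/mL × 1.6292 × 10^5 = 2.493 × 10^6 ng/mL = 2.49 mg/mL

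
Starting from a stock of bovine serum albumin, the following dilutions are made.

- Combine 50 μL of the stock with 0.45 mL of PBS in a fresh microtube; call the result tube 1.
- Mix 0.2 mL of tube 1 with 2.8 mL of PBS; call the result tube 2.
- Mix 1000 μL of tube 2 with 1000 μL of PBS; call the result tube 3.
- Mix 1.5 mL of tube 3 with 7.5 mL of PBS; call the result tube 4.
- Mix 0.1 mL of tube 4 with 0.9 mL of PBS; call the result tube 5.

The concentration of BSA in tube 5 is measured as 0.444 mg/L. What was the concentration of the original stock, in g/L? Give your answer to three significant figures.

Step 1: 50 μL + 0.45 mL = 500 μL total → factor 500/50 = 10
Step 2: 0.2 mL + 2.8 mL = 3 mL total → factor 3/0.2 = 15
Step 3: 1000 μL + 1000 μL = 2000 μL total → factor 2000/1000 = 2
Step 4: 1.5 mL + 7.5 mL = 9 mL total → factor 9/1.5 = 6
Step 5: 0.1 mL + 0.9 mL = 1 mL total → factor 1/0.1 = 10
Overall dilution factor = 10 × 15 × 2 × 6 × 10 = 18000
Stock = 0.444 mg/L × 18000 = 7992 mg/L = 7.99 g/L

7.99 g/L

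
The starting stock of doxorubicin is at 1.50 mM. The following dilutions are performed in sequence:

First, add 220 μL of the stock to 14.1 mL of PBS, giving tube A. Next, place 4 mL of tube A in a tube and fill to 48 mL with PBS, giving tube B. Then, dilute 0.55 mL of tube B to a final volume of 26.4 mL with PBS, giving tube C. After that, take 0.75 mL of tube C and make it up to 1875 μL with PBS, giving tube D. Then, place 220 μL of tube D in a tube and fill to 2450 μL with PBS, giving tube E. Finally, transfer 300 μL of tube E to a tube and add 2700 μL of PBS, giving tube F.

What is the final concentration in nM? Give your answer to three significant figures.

0.144 nM

Step 1: 220 μL + 14.1 mL = 14320 μL total → factor 14320/220 = 65.091
Step 2: 4 mL brought to 48 mL → factor 48/4 = 12
Step 3: 0.55 mL brought to 26.4 mL → factor 26.4/0.55 = 48
Step 4: 0.75 mL brought to 1875 μL → factor 1.875/0.75 = 2.5
Step 5: 220 μL brought to 2450 μL → factor 2450/220 = 11.136
Step 6: 300 μL + 2700 μL = 3000 μL total → factor 3000/300 = 10
Overall dilution factor = 65.091 × 12 × 48 × 2.5 × 11.136 × 10 = 1.0438 × 10^7
Final = 1.50 mM / 1.0438 × 10^7 = 1.437 × 10^-7 mM = 0.144 nM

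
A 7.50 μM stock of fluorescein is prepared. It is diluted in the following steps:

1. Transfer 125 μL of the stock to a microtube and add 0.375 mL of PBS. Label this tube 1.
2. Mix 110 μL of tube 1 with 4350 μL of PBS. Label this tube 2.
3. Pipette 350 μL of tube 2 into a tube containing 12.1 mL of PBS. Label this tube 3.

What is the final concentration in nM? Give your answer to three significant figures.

1.30 nM

Step 1: 125 μL + 0.375 mL = 500 μL total → factor 500/125 = 4
Step 2: 110 μL + 4350 μL = 4460 μL total → factor 4460/110 = 40.545
Step 3: 350 μL + 12.1 mL = 12450 μL total → factor 12450/350 = 35.571
Overall dilution factor = 4 × 40.545 × 35.571 = 5769
Final = 7.50 μM / 5769 = 0.001300 μM = 1.30 nM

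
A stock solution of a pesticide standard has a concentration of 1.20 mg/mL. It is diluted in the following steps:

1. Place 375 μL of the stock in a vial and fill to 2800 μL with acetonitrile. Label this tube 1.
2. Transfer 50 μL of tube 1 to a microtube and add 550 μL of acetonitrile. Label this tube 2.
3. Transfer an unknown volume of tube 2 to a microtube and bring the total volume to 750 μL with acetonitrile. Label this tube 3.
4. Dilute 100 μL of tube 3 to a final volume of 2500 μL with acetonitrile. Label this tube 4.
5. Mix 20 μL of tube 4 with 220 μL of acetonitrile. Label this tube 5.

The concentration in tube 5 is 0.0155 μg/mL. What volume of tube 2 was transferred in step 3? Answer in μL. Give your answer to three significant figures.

260 μL

Step 1: 375 μL brought to 2800 μL → factor 2800/375 = 7.4667
Step 2: 50 μL + 550 μL = 600 μL total → factor 600/50 = 12
Step 3: v brought to 750 μL → factor = 750 μL/v
Step 4: 100 μL brought to 2500 μL → factor 2500/100 = 25
Step 5: 20 μL + 220 μL = 240 μL total → factor 240/20 = 12
Product of known-step factors = 26880
Overall factor = 1.20 mg/mL / (0.0155 μg/mL) = 77419
Step-3 factor = 77419 / 26880 = 2.8802
v = 750 μL / 2.8802 = 260 μL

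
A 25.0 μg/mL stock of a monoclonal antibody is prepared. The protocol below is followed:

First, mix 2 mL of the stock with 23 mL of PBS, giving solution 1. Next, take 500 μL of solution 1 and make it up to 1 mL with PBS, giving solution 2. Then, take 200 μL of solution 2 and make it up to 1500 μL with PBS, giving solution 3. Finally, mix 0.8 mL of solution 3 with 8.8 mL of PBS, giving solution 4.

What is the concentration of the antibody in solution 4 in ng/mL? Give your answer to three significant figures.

11.1 ng/mL

Step 1: 2 mL + 23 mL = 25 mL total → factor 25/2 = 12.5
Step 2: 500 μL brought to 1 mL → factor 1000/500 = 2
Step 3: 200 μL brought to 1500 μL → factor 1500/200 = 7.5
Step 4: 0.8 mL + 8.8 mL = 9.6 mL total → factor 9.6/0.8 = 12
Overall dilution factor = 12.5 × 2 × 7.5 × 12 = 2250
Final = 25.0 μg/mL / 2250 = 0.01111 μg/mL = 11.1 ng/mL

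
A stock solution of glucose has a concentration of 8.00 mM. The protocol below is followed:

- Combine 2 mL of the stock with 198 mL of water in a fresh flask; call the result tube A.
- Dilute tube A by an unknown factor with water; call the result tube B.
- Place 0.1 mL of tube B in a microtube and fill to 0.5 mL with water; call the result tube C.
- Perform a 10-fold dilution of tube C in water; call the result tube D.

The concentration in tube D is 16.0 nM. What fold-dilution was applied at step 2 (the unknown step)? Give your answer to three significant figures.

Step 1: 2 mL + 198 mL = 200 mL total → factor 200/2 = 100
Step 2: unknown factor x
Step 3: 0.1 mL brought to 0.5 mL → factor 0.5/0.1 = 5
Step 4: 10-fold → factor 10
Product of known-step factors = 5000
Overall factor = 8.00 mM / (16.0 nM) = 5 × 10^5
x = 5 × 10^5 / 5000 = 100

100-fold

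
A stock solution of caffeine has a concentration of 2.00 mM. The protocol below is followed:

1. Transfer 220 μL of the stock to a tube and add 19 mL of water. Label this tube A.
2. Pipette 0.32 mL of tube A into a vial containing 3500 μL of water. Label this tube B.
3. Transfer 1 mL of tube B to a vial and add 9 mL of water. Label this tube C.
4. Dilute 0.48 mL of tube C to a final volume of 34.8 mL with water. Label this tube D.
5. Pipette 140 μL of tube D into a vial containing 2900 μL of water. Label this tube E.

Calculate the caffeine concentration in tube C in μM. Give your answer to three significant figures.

Step 1: 220 μL + 19 mL = 19220 μL total → factor 19220/220 = 87.364
Step 2: 0.32 mL + 3500 μL = 3.82 mL total → factor 3.82/0.32 = 11.938
Step 3: 1 mL + 9 mL = 10 mL total → factor 10/1 = 10
Dilution factor through tube C = 87.364 × 11.938 × 10 = 10429
[tube C] = 2.00 mM / 10429 = 0.0001918 mM = 0.192 μM

0.192 μM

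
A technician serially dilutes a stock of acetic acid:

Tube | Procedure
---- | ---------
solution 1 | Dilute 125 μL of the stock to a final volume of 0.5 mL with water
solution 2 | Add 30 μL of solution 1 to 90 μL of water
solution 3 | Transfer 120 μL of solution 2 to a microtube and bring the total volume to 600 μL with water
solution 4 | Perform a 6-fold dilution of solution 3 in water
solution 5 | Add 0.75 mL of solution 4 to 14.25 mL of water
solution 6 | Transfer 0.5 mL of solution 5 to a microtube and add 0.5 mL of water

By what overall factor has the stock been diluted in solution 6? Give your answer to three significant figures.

Step 1: 125 μL brought to 0.5 mL → factor 500/125 = 4
Step 2: 30 μL + 90 μL = 120 μL total → factor 120/30 = 4
Step 3: 120 μL brought to 600 μL → factor 600/120 = 5
Step 4: 6-fold → factor 6
Step 5: 0.75 mL + 14.25 mL = 15 mL total → factor 15/0.75 = 20
Step 6: 0.5 mL + 0.5 mL = 1 mL total → factor 1/0.5 = 2
Overall dilution factor = 4 × 4 × 5 × 6 × 20 × 2 = 19200

1.92 × 10^4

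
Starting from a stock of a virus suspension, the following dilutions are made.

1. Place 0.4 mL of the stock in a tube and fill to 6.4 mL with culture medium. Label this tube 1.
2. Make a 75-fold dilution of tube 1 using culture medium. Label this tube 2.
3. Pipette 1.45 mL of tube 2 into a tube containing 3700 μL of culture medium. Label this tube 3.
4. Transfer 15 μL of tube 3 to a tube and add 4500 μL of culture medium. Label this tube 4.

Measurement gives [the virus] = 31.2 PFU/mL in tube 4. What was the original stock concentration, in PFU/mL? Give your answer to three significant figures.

Step 1: 0.4 mL brought to 6.4 mL → factor 6.4/0.4 = 16
Step 2: 75-fold → factor 75
Step 3: 1.45 mL + 3700 μL = 5.15 mL total → factor 5.15/1.45 = 3.5517
Step 4: 15 μL + 4500 μL = 4515 μL total → factor 4515/15 = 301
Overall dilution factor = 16 × 75 × 3.5517 × 301 = 1.2829 × 10^6
Stock = 31.2 PFU/mL × 1.2829 × 10^6 = 4.00 × 10^7 PFU/mL

4.00 × 10^7 PFU/mL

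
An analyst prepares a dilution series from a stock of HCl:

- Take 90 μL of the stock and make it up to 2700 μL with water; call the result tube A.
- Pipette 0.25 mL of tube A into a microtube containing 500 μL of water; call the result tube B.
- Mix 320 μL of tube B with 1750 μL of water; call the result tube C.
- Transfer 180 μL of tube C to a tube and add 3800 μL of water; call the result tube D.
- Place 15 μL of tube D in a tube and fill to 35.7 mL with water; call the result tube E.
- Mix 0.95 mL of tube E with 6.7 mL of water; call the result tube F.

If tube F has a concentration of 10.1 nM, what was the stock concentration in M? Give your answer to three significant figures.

Step 1: 90 μL brought to 2700 μL → factor 2700/90 = 30
Step 2: 0.25 mL + 500 μL = 0.75 mL total → factor 0.75/0.25 = 3
Step 3: 320 μL + 1750 μL = 2070 μL total → factor 2070/320 = 6.4688
Step 4: 180 μL + 3800 μL = 3980 μL total → factor 3980/180 = 22.111
Step 5: 15 μL brought to 35.7 mL → factor 35700/15 = 2380
Step 6: 0.95 mL + 6.7 mL = 7.65 mL total → factor 7.65/0.95 = 8.0526
Overall dilution factor = 30 × 3 × 6.4688 × 22.111 × 2380 × 8.0526 = 2.4671 × 10^8
Stock = 10.1 nM × 2.4671 × 10^8 = 2.492 × 10^9 nM = 2.49 M

2.49 M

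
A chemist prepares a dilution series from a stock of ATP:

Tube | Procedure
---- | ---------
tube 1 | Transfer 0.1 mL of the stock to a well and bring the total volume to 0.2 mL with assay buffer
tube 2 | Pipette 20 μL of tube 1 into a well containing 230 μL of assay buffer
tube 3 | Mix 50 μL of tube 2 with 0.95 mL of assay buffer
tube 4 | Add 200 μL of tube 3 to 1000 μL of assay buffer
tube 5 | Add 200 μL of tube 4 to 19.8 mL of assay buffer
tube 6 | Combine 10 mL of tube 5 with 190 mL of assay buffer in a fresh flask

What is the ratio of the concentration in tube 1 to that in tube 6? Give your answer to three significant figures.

3.00 × 10^6

Step 1: 0.1 mL brought to 0.2 mL → factor 0.2/0.1 = 2
Step 2: 20 μL + 230 μL = 250 μL total → factor 250/20 = 12.5
Step 3: 50 μL + 0.95 mL = 1000 μL total → factor 1000/50 = 20
Step 4: 200 μL + 1000 μL = 1200 μL total → factor 1200/200 = 6
Step 5: 200 μL + 19.8 mL = 20000 μL total → factor 20000/200 = 100
Step 6: 10 mL + 190 mL = 200 mL total → factor 200/10 = 20
Dilution factor to tube 1 = 2; to tube 6 = 6 × 10^6
[tube 1]/[tube 6] = (factor to tube 6)/(factor to tube 1) = 6 × 10^6/2 = 3.00 × 10^6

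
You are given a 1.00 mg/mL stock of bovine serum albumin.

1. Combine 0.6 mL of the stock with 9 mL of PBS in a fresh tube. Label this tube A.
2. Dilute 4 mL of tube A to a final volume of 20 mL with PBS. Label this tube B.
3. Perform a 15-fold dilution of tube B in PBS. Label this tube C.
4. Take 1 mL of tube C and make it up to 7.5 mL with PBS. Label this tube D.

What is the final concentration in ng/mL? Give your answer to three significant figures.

111 ng/mL

Step 1: 0.6 mL + 9 mL = 9.6 mL total → factor 9.6/0.6 = 16
Step 2: 4 mL brought to 20 mL → factor 20/4 = 5
Step 3: 15-fold → factor 15
Step 4: 1 mL brought to 7.5 mL → factor 7.5/1 = 7.5
Overall dilution factor = 16 × 5 × 15 × 7.5 = 9000
Final = 1.00 mg/mL / 9000 = 0.0001111 mg/mL = 111 ng/mL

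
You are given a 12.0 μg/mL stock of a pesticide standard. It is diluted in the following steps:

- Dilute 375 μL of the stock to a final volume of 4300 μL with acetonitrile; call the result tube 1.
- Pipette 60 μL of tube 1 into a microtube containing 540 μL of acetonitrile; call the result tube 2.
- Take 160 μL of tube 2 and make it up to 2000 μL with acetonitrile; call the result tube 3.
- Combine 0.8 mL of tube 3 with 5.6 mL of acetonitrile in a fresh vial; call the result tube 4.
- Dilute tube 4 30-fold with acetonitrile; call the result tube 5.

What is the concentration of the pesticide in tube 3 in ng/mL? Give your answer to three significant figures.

8.37 ng/mL

Step 1: 375 μL brought to 4300 μL → factor 4300/375 = 11.467
Step 2: 60 μL + 540 μL = 600 μL total → factor 600/60 = 10
Step 3: 160 μL brought to 2000 μL → factor 2000/160 = 12.5
Dilution factor through tube 3 = 11.467 × 10 × 12.5 = 1433.3
[tube 3] = 12.0 μg/mL / 1433.3 = 0.008372 μg/mL = 8.37 ng/mL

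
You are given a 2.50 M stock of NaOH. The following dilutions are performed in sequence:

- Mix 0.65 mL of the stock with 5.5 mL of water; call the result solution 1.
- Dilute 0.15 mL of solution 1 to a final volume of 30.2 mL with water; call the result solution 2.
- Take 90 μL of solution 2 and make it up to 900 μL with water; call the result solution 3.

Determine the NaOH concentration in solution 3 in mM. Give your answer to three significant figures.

Step 1: 0.65 mL + 5.5 mL = 6.15 mL total → factor 6.15/0.65 = 9.4615
Step 2: 0.15 mL brought to 30.2 mL → factor 30.2/0.15 = 201.33
Step 3: 90 μL brought to 900 μL → factor 900/90 = 10
Overall dilution factor = 9.4615 × 201.33 × 10 = 19049
Final = 2.50 M / 19049 = 0.0001312 M = 0.131 mM

0.131 mM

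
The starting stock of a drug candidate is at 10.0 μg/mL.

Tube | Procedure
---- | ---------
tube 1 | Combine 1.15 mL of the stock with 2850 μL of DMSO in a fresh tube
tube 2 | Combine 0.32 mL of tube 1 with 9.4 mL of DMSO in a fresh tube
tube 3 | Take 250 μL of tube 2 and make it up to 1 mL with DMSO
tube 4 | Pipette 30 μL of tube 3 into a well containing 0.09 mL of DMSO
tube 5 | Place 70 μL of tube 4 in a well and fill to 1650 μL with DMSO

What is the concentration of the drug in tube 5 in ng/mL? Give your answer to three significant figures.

Step 1: 1.15 mL + 2850 μL = 4 mL total → factor 4/1.15 = 3.4783
Step 2: 0.32 mL + 9.4 mL = 9.72 mL total → factor 9.72/0.32 = 30.375
Step 3: 250 μL brought to 1 mL → factor 1000/250 = 4
Step 4: 30 μL + 0.09 mL = 120 μL total → factor 120/30 = 4
Step 5: 70 μL brought to 1650 μL → factor 1650/70 = 23.571
Overall dilution factor = 3.4783 × 30.375 × 4 × 4 × 23.571 = 39846
Final = 10.0 μg/mL / 39846 = 0.0002510 μg/mL = 0.251 ng/mL

0.251 ng/mL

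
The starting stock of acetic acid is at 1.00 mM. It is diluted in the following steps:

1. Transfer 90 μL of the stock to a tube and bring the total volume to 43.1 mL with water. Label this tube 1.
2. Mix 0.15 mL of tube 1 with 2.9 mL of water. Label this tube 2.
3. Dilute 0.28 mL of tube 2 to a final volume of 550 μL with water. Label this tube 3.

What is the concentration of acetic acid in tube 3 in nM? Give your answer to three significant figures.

Step 1: 90 μL brought to 43.1 mL → factor 43100/90 = 478.89
Step 2: 0.15 mL + 2.9 mL = 3.05 mL total → factor 3.05/0.15 = 20.333
Step 3: 0.28 mL brought to 550 μL → factor 0.55/0.28 = 1.9643
Overall dilution factor = 478.89 × 20.333 × 1.9643 = 19127
Final = 1.00 mM / 19127 = 5.228 × 10^-5 mM = 52.3 nM

52.3 nM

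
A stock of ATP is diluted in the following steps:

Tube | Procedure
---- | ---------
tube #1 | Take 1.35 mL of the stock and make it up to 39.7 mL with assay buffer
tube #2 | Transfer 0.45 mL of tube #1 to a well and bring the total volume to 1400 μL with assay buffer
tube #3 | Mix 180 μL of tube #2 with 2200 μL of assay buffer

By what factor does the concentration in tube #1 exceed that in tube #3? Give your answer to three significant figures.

Step 1: 1.35 mL brought to 39.7 mL → factor 39.7/1.35 = 29.407
Step 2: 0.45 mL brought to 1400 μL → factor 1.4/0.45 = 3.1111
Step 3: 180 μL + 2200 μL = 2380 μL total → factor 2380/180 = 13.222
Dilution factor to tube #1 = 29.407; to tube #3 = 1209.7
[tube #1]/[tube #3] = (factor to tube #3)/(factor to tube #1) = 1209.7/29.407 = 41.1

41.1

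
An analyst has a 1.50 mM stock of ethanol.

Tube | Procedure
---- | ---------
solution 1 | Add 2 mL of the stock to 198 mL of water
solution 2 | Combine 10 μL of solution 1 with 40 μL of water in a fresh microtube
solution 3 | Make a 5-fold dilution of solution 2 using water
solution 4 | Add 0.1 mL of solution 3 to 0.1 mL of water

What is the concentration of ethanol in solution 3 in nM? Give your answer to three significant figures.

Step 1: 2 mL + 198 mL = 200 mL total → factor 200/2 = 100
Step 2: 10 μL + 40 μL = 50 μL total → factor 50/10 = 5
Step 3: 5-fold → factor 5
Dilution factor through solution 3 = 100 × 5 × 5 = 2500
[solution 3] = 1.50 mM / 2500 = 0.0006000 mM = 600 nM

600 nM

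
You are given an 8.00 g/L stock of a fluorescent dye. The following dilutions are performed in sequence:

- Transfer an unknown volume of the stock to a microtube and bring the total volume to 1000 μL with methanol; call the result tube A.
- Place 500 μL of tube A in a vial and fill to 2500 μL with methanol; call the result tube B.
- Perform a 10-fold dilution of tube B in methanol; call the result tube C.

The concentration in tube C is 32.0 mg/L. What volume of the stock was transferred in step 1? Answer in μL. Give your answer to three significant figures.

200 μL

Step 1: v brought to 1000 μL → factor = 1000 μL/v
Step 2: 500 μL brought to 2500 μL → factor 2500/500 = 5
Step 3: 10-fold → factor 10
Product of known-step factors = 50
Overall factor = 8.00 g/L / (32.0 mg/L) = 250
Step-1 factor = 250 / 50 = 5
v = 1000 μL / 5 = 200 μL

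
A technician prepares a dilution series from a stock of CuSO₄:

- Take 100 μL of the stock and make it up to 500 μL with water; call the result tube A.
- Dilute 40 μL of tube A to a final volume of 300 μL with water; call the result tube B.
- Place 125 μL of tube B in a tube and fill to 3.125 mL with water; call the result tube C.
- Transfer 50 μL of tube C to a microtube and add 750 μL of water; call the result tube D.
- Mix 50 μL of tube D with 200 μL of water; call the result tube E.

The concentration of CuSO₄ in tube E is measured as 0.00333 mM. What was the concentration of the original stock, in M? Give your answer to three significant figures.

0.250 M

Step 1: 100 μL brought to 500 μL → factor 500/100 = 5
Step 2: 40 μL brought to 300 μL → factor 300/40 = 7.5
Step 3: 125 μL brought to 3.125 mL → factor 3125/125 = 25
Step 4: 50 μL + 750 μL = 800 μL total → factor 800/50 = 16
Step 5: 50 μL + 200 μL = 250 μL total → factor 250/50 = 5
Overall dilution factor = 5 × 7.5 × 25 × 16 × 5 = 75000
Stock = 0.00333 mM × 75000 = 249.8 mM = 0.250 M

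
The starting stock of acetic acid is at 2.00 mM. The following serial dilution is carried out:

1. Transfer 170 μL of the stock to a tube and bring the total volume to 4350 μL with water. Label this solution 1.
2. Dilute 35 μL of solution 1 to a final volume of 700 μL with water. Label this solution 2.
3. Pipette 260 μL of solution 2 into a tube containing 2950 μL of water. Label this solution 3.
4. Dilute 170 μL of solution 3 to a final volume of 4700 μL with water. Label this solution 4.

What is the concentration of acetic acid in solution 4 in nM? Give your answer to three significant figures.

11.4 nM

Step 1: 170 μL brought to 4350 μL → factor 4350/170 = 25.588
Step 2: 35 μL brought to 700 μL → factor 700/35 = 20
Step 3: 260 μL + 2950 μL = 3210 μL total → factor 3210/260 = 12.346
Step 4: 170 μL brought to 4700 μL → factor 4700/170 = 27.647
Overall dilution factor = 25.588 × 20 × 12.346 × 27.647 = 1.7468 × 10^5
Final = 2.00 mM / 1.7468 × 10^5 = 1.145 × 10^-5 mM = 11.4 nM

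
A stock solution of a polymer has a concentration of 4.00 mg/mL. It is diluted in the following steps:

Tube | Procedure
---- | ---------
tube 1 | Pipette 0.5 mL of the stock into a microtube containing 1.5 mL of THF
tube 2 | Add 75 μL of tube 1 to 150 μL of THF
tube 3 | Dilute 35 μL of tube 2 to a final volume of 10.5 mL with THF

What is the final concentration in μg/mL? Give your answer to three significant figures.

1.11 μg/mL

Step 1: 0.5 mL + 1.5 mL = 2 mL total → factor 2/0.5 = 4
Step 2: 75 μL + 150 μL = 225 μL total → factor 225/75 = 3
Step 3: 35 μL brought to 10.5 mL → factor 10500/35 = 300
Overall dilution factor = 4 × 3 × 300 = 3600
Final = 4.00 mg/mL / 3600 = 0.001111 mg/mL = 1.11 μg/mL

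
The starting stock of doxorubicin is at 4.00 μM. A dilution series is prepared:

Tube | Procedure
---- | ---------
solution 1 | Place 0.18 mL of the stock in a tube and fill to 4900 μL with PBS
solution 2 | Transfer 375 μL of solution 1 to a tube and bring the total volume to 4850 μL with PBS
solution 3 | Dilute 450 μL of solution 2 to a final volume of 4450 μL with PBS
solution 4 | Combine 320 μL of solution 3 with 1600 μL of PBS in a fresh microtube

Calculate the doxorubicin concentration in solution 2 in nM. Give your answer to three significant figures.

Step 1: 0.18 mL brought to 4900 μL → factor 4.9/0.18 = 27.222
Step 2: 375 μL brought to 4850 μL → factor 4850/375 = 12.933
Dilution factor through solution 2 = 27.222 × 12.933 = 352.07
[solution 2] = 4.00 μM / 352.07 = 0.01136 μM = 11.4 nM

11.4 nM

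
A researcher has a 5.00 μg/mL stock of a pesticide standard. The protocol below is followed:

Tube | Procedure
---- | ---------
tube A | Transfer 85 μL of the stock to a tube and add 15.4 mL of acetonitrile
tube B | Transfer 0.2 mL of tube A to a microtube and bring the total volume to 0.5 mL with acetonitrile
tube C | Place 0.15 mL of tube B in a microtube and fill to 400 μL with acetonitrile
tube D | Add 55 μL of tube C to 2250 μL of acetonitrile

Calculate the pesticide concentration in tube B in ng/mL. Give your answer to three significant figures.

11.0 ng/mL

Step 1: 85 μL + 15.4 mL = 15485 μL total → factor 15485/85 = 182.18
Step 2: 0.2 mL brought to 0.5 mL → factor 0.5/0.2 = 2.5
Dilution factor through tube B = 182.18 × 2.5 = 455.44
[tube B] = 5.00 μg/mL / 455.44 = 0.01098 μg/mL = 11.0 ng/mL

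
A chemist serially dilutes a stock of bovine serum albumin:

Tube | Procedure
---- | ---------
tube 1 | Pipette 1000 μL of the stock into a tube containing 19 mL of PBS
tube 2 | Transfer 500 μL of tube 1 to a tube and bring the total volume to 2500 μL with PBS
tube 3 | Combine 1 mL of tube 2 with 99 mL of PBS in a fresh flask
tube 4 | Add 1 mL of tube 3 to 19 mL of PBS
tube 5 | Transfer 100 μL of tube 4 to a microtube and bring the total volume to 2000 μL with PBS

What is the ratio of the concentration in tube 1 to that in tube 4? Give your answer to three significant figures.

Step 1: 1000 μL + 19 mL = 20000 μL total → factor 20000/1000 = 20
Step 2: 500 μL brought to 2500 μL → factor 2500/500 = 5
Step 3: 1 mL + 99 mL = 100 mL total → factor 100/1 = 100
Step 4: 1 mL + 19 mL = 20 mL total → factor 20/1 = 20
Dilution factor to tube 1 = 20; to tube 4 = 2 × 10^5
[tube 1]/[tube 4] = (factor to tube 4)/(factor to tube 1) = 2 × 10^5/20 = 1.00 × 10^4

1.00 × 10^4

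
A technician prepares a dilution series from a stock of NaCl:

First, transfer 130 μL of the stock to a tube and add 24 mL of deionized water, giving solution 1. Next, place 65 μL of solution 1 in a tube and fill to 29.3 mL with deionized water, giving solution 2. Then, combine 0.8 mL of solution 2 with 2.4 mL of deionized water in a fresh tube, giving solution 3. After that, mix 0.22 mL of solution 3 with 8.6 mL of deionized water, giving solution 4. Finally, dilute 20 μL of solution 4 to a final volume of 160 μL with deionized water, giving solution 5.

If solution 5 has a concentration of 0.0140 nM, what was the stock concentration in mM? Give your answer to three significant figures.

1.50 mM

Step 1: 130 μL + 24 mL = 24130 μL total → factor 24130/130 = 185.62
Step 2: 65 μL brought to 29.3 mL → factor 29300/65 = 450.77
Step 3: 0.8 mL + 2.4 mL = 3.2 mL total → factor 3.2/0.8 = 4
Step 4: 0.22 mL + 8.6 mL = 8.82 mL total → factor 8.82/0.22 = 40.091
Step 5: 20 μL brought to 160 μL → factor 160/20 = 8
Overall dilution factor = 185.62 × 450.77 × 4 × 40.091 × 8 = 1.0734 × 10^8
Stock = 0.0140 nM × 1.0734 × 10^8 = 1.503 × 10^6 nM = 1.50 mM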